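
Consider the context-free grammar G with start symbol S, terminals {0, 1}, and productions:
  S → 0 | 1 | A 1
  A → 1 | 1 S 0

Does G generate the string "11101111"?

no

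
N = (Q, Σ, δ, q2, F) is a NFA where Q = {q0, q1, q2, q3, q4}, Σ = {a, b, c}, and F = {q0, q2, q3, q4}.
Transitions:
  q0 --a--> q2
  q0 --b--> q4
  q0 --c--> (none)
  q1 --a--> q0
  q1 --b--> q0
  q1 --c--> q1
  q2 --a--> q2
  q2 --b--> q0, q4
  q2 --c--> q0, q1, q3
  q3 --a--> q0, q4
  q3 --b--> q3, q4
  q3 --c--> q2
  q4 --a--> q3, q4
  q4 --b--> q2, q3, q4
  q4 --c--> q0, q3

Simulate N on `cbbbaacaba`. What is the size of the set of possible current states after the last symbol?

Start: {q2}
read c: {q0, q1, q3}
read b: {q0, q3, q4}
read b: {q2, q3, q4}
read b: {q0, q2, q3, q4}
read a: {q0, q2, q3, q4}
read a: {q0, q2, q3, q4}
read c: {q0, q1, q2, q3}
read a: {q0, q2, q4}
read b: {q0, q2, q3, q4}
read a: {q0, q2, q3, q4}
Final reachable set {q0, q2, q3, q4} has 4 states.

4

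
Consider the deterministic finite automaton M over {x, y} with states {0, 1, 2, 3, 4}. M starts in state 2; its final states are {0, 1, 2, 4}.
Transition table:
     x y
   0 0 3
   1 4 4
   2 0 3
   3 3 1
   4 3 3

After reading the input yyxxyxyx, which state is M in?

2 --y--> 3
3 --y--> 1
1 --x--> 4
4 --x--> 3
3 --y--> 1
1 --x--> 4
4 --y--> 3
3 --x--> 3

3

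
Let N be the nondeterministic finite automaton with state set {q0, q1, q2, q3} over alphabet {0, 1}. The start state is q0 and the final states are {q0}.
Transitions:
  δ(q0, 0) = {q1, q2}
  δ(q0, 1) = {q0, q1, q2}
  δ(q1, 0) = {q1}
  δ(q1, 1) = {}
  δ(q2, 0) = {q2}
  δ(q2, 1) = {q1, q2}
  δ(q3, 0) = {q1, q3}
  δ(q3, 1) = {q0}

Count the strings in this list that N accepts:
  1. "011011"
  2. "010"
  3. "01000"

0

"011011": rejected
"010": rejected
"01000": rejected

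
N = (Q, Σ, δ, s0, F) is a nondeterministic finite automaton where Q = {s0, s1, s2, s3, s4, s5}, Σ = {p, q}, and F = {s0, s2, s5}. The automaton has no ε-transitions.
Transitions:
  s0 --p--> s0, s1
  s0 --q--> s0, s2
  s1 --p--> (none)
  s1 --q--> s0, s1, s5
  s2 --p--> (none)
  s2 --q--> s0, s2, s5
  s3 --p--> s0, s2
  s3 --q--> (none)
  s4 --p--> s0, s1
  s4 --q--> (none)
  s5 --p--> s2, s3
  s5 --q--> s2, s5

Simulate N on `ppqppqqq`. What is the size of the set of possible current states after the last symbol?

Start: {s0}
read p: {s0, s1}
read p: {s0, s1}
read q: {s0, s1, s2, s5}
read p: {s0, s1, s2, s3}
read p: {s0, s1, s2}
read q: {s0, s1, s2, s5}
read q: {s0, s1, s2, s5}
read q: {s0, s1, s2, s5}
Final reachable set {s0, s1, s2, s5} has 4 states.

4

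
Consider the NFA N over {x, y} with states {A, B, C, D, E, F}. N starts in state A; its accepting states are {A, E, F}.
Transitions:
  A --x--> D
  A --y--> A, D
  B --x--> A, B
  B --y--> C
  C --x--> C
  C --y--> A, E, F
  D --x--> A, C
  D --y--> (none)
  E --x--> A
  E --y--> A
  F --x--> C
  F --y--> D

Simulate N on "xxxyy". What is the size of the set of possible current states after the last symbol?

2

Start: {A}
read x: {D}
read x: {A, C}
read x: {C, D}
read y: {A, E, F}
read y: {A, D}
Final reachable set {A, D} has 2 states.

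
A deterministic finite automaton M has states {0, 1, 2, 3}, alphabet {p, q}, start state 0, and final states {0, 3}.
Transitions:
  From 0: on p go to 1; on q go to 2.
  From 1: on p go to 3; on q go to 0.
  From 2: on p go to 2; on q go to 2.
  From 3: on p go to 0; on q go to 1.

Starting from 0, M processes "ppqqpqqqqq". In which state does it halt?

0 --p--> 1
1 --p--> 3
3 --q--> 1
1 --q--> 0
0 --p--> 1
1 --q--> 0
0 --q--> 2
2 --q--> 2
2 --q--> 2
2 --q--> 2

2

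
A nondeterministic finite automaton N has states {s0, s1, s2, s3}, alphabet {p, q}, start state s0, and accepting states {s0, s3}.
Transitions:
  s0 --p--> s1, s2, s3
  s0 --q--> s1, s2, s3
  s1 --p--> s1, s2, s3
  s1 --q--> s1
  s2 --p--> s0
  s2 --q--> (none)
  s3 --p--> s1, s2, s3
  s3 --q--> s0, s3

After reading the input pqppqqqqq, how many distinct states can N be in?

Start: {s0}
read p: {s1, s2, s3}
read q: {s0, s1, s3}
read p: {s1, s2, s3}
read p: {s0, s1, s2, s3}
read q: {s0, s1, s2, s3}
read q: {s0, s1, s2, s3}
read q: {s0, s1, s2, s3}
read q: {s0, s1, s2, s3}
read q: {s0, s1, s2, s3}
Final reachable set {s0, s1, s2, s3} has 4 states.

4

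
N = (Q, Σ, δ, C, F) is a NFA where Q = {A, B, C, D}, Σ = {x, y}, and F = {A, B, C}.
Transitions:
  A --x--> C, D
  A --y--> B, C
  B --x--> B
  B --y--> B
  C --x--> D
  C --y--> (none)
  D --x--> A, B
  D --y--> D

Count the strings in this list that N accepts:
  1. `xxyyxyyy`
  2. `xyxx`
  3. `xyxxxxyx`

3

`xxyyxyyy`: accepted
`xyxx`: accepted
`xyxxxxyx`: accepted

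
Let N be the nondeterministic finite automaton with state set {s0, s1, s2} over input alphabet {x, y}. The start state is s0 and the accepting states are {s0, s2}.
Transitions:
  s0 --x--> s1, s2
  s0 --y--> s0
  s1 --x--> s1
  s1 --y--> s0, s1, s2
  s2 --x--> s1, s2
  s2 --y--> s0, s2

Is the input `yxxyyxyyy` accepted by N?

accepted

Start: {s0}
read y: {s0}
read x: {s1, s2}
read x: {s1, s2}
read y: {s0, s1, s2}
read y: {s0, s1, s2}
read x: {s1, s2}
read y: {s0, s1, s2}
read y: {s0, s1, s2}
read y: {s0, s1, s2}
Reachable ∩ accepting = {s0, s2} — nonempty.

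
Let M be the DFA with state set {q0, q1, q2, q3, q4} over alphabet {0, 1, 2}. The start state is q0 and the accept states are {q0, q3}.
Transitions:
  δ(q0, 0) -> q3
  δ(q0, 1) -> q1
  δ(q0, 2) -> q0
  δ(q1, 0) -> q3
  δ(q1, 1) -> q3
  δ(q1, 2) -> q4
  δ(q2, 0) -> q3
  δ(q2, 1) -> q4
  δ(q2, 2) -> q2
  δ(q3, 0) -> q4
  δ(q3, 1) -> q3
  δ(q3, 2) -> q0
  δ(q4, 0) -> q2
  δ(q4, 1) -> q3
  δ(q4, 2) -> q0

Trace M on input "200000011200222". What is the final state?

q0

q0 --2--> q0
q0 --0--> q3
q3 --0--> q4
q4 --0--> q2
q2 --0--> q3
q3 --0--> q4
q4 --0--> q2
q2 --1--> q4
q4 --1--> q3
q3 --2--> q0
q0 --0--> q3
q3 --0--> q4
q4 --2--> q0
q0 --2--> q0
q0 --2--> q0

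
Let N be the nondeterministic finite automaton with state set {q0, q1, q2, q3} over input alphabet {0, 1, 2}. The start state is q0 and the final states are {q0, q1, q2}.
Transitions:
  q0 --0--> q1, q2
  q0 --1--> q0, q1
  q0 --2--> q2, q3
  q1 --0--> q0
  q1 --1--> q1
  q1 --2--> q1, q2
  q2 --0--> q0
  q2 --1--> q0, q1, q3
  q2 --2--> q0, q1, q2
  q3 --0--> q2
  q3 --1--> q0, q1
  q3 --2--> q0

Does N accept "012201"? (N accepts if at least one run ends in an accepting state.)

Start: {q0}
read 0: {q1, q2}
read 1: {q0, q1, q3}
read 2: {q0, q1, q2, q3}
read 2: {q0, q1, q2, q3}
read 0: {q0, q1, q2}
read 1: {q0, q1, q3}
Reachable ∩ accepting = {q0, q1} — nonempty.

accepted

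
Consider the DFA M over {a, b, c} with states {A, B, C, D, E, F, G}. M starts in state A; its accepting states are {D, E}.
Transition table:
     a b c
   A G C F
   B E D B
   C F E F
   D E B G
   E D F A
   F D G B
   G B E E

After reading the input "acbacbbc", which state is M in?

A --a--> G
G --c--> E
E --b--> F
F --a--> D
D --c--> G
G --b--> E
E --b--> F
F --c--> B

B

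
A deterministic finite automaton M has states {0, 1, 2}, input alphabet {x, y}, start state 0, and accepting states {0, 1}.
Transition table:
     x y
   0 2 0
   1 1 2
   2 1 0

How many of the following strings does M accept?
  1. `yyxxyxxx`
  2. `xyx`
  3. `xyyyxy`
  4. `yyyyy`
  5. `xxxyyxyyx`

3

`yyxxyxxx`: accepted
`xyx`: rejected
`xyyyxy`: accepted
`yyyyy`: accepted
`xxxyyxyyx`: rejected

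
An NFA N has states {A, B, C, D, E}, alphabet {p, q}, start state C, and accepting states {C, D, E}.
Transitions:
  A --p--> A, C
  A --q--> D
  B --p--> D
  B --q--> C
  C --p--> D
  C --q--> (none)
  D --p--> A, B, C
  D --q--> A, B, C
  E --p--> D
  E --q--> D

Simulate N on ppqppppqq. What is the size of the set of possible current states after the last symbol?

Start: {C}
read p: {D}
read p: {A, B, C}
read q: {C, D}
read p: {A, B, C, D}
read p: {A, B, C, D}
read p: {A, B, C, D}
read p: {A, B, C, D}
read q: {A, B, C, D}
read q: {A, B, C, D}
Final reachable set {A, B, C, D} has 4 states.

4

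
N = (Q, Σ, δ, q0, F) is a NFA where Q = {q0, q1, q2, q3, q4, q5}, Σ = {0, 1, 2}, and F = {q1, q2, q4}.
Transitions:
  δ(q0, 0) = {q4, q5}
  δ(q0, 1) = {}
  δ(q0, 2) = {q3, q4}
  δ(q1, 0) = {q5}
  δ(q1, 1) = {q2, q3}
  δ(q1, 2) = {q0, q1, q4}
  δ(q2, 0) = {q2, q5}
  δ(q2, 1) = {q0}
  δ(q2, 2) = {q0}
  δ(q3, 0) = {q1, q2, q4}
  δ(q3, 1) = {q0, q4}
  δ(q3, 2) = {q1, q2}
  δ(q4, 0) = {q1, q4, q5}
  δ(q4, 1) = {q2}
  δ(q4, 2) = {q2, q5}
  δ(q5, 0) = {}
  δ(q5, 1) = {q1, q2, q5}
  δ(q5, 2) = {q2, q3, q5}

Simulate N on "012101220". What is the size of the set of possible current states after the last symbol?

4

Start: {q0}
read 0: {q4, q5}
read 1: {q1, q2, q5}
read 2: {q0, q1, q2, q3, q4, q5}
read 1: {q0, q1, q2, q3, q4, q5}
read 0: {q1, q2, q4, q5}
read 1: {q0, q1, q2, q3, q5}
read 2: {q0, q1, q2, q3, q4, q5}
read 2: {q0, q1, q2, q3, q4, q5}
read 0: {q1, q2, q4, q5}
Final reachable set {q1, q2, q4, q5} has 4 states.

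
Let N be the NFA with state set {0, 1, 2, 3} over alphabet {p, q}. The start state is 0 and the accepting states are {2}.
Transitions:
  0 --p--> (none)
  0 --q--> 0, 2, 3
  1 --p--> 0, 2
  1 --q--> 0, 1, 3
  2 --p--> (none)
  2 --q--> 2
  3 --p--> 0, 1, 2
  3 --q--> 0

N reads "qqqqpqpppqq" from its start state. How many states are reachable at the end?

0

Start: {0}
read q: {0, 2, 3}
read q: {0, 2, 3}
read q: {0, 2, 3}
read q: {0, 2, 3}
read p: {0, 1, 2}
read q: {0, 1, 2, 3}
read p: {0, 1, 2}
read p: {0, 2}
read p: {}
The reachable set is empty and stays empty for the remaining 2 symbols.
Final reachable set {} has 0 states.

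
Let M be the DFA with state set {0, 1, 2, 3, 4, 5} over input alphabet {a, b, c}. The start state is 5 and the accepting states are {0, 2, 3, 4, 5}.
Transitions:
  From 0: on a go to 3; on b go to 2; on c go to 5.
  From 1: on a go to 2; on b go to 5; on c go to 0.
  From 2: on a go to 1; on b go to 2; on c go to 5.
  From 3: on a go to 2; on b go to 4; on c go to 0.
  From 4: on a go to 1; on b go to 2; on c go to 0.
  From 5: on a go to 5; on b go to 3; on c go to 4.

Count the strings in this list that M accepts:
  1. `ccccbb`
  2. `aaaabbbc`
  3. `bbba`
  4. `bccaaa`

`ccccbb`: accepted
`aaaabbbc`: accepted
`bbba`: rejected
`bccaaa`: accepted

3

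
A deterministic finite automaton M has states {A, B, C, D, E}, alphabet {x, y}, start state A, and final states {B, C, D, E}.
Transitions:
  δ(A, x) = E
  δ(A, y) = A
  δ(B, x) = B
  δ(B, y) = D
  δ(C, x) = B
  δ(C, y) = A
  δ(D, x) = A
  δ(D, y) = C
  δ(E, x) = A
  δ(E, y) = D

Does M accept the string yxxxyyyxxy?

rejected

A --y--> A
A --x--> E
E --x--> A
A --x--> E
E --y--> D
D --y--> C
C --y--> A
A --x--> E
E --x--> A
A --y--> A
End in state A, which is not an accepting state.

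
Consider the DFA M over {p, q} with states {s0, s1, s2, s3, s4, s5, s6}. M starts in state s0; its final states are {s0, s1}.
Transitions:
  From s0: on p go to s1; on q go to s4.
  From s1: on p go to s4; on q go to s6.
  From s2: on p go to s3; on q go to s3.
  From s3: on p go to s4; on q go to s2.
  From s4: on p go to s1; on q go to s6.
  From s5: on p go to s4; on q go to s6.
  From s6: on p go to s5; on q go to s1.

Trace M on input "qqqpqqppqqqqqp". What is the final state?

s0 --q--> s4
s4 --q--> s6
s6 --q--> s1
s1 --p--> s4
s4 --q--> s6
s6 --q--> s1
s1 --p--> s4
s4 --p--> s1
s1 --q--> s6
s6 --q--> s1
s1 --q--> s6
s6 --q--> s1
s1 --q--> s6
s6 --p--> s5

s5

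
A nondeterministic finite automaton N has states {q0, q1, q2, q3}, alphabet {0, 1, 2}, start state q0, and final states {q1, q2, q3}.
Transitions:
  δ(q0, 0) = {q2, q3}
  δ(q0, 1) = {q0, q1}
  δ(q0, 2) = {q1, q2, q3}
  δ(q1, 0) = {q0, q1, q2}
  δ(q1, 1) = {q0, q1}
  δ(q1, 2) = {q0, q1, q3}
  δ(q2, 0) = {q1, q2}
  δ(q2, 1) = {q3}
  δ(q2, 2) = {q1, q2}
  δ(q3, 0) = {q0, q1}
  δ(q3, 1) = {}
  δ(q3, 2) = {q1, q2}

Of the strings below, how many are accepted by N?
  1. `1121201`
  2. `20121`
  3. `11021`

3

`1121201`: accepted
`20121`: accepted
`11021`: accepted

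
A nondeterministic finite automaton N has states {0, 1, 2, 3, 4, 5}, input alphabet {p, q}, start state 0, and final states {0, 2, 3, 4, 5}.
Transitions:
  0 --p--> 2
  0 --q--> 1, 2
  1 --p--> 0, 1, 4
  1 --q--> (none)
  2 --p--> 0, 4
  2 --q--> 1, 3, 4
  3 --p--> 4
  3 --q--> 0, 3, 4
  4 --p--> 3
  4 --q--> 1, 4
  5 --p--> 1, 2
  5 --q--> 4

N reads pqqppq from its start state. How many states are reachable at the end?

Start: {0}
read p: {2}
read q: {1, 3, 4}
read q: {0, 1, 3, 4}
read p: {0, 1, 2, 3, 4}
read p: {0, 1, 2, 3, 4}
read q: {0, 1, 2, 3, 4}
Final reachable set {0, 1, 2, 3, 4} has 5 states.

5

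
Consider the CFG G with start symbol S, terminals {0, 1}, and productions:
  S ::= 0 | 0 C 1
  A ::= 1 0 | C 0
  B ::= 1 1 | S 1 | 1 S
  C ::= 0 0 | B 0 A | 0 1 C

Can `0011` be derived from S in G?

no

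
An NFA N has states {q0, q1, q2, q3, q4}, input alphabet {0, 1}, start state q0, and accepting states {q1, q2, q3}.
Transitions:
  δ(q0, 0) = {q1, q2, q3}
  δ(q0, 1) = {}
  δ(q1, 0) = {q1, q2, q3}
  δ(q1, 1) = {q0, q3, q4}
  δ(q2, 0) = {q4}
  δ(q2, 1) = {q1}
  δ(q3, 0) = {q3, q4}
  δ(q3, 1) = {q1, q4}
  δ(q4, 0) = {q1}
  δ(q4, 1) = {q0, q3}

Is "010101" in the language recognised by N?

accepted

Start: {q0}
read 0: {q1, q2, q3}
read 1: {q0, q1, q3, q4}
read 0: {q1, q2, q3, q4}
read 1: {q0, q1, q3, q4}
read 0: {q1, q2, q3, q4}
read 1: {q0, q1, q3, q4}
Reachable ∩ accepting = {q1, q3} — nonempty.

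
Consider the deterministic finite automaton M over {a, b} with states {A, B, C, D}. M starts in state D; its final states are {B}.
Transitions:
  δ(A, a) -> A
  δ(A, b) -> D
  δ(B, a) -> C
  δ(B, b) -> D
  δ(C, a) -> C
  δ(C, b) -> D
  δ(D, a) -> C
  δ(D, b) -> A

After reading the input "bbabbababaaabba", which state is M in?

A

D --b--> A
A --b--> D
D --a--> C
C --b--> D
D --b--> A
A --a--> A
A --b--> D
D --a--> C
C --b--> D
D --a--> C
C --a--> C
C --a--> C
C --b--> D
D --b--> A
A --a--> A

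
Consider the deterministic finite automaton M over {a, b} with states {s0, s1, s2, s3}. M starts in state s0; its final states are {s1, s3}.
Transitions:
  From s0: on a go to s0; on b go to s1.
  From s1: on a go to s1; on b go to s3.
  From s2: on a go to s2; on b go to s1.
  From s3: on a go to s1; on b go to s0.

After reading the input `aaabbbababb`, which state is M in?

s0

s0 --a--> s0
s0 --a--> s0
s0 --a--> s0
s0 --b--> s1
s1 --b--> s3
s3 --b--> s0
s0 --a--> s0
s0 --b--> s1
s1 --a--> s1
s1 --b--> s3
s3 --b--> s0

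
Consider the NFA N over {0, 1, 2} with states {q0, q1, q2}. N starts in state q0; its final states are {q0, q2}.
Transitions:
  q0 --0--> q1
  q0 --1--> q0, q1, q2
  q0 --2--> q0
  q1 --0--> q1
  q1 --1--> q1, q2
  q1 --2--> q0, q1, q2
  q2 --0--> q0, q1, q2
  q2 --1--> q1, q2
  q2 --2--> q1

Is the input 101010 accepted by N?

accepted

Start: {q0}
read 1: {q0, q1, q2}
read 0: {q0, q1, q2}
read 1: {q0, q1, q2}
read 0: {q0, q1, q2}
read 1: {q0, q1, q2}
read 0: {q0, q1, q2}
Reachable ∩ accepting = {q0, q2} — nonempty.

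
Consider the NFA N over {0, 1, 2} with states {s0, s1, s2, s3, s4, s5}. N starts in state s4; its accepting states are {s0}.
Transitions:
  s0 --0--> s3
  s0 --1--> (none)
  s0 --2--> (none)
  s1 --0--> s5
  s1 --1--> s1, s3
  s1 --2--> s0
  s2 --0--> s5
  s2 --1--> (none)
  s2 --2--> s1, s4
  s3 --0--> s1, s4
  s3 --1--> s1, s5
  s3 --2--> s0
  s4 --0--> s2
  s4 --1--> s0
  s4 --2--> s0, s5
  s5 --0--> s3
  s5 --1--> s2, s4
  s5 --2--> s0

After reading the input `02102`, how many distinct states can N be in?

Start: {s4}
read 0: {s2}
read 2: {s1, s4}
read 1: {s0, s1, s3}
read 0: {s1, s3, s4, s5}
read 2: {s0, s5}
Final reachable set {s0, s5} has 2 states.

2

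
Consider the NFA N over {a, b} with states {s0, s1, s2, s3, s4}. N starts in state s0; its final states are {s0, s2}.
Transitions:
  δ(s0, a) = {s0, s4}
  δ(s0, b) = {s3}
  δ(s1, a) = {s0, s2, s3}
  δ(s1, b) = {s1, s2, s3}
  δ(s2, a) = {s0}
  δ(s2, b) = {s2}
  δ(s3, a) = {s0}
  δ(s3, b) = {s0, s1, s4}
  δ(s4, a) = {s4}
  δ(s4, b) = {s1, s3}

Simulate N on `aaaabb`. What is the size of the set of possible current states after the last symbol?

Start: {s0}
read a: {s0, s4}
read a: {s0, s4}
read a: {s0, s4}
read a: {s0, s4}
read b: {s1, s3}
read b: {s0, s1, s2, s3, s4}
Final reachable set {s0, s1, s2, s3, s4} has 5 states.

5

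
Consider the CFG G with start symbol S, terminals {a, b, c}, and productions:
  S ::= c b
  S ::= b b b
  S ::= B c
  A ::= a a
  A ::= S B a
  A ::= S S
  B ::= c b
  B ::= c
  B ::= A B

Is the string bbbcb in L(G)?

no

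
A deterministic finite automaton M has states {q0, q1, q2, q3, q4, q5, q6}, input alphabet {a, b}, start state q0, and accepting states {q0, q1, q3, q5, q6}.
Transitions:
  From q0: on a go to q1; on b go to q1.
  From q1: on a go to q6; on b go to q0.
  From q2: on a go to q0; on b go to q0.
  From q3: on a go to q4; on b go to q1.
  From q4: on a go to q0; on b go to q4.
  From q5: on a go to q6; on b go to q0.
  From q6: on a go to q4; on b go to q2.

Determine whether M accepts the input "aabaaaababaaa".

q0 --a--> q1
q1 --a--> q6
q6 --b--> q2
q2 --a--> q0
q0 --a--> q1
q1 --a--> q6
q6 --a--> q4
q4 --b--> q4
q4 --a--> q0
q0 --b--> q1
q1 --a--> q6
q6 --a--> q4
q4 --a--> q0
End in state q0, which is an accepting state.

accepted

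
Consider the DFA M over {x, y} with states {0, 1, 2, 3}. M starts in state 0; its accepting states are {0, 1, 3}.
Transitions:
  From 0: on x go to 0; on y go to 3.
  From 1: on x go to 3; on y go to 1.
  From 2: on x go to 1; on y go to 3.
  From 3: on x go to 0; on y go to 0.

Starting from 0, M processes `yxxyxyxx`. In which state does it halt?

0 --y--> 3
3 --x--> 0
0 --x--> 0
0 --y--> 3
3 --x--> 0
0 --y--> 3
3 --x--> 0
0 --x--> 0

0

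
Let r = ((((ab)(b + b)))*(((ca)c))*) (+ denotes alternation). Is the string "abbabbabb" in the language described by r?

Split as abbabbabb·ε: (((ab)(b+b)))* matches abbabbabb and (((ca)c))* matches ε.

yes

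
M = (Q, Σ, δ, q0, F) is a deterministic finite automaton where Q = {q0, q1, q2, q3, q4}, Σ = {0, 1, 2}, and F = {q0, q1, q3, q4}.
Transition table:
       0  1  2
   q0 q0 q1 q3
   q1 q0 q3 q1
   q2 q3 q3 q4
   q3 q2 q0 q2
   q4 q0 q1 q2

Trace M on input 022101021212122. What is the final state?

q4

q0 --0--> q0
q0 --2--> q3
q3 --2--> q2
q2 --1--> q3
q3 --0--> q2
q2 --1--> q3
q3 --0--> q2
q2 --2--> q4
q4 --1--> q1
q1 --2--> q1
q1 --1--> q3
q3 --2--> q2
q2 --1--> q3
q3 --2--> q2
q2 --2--> q4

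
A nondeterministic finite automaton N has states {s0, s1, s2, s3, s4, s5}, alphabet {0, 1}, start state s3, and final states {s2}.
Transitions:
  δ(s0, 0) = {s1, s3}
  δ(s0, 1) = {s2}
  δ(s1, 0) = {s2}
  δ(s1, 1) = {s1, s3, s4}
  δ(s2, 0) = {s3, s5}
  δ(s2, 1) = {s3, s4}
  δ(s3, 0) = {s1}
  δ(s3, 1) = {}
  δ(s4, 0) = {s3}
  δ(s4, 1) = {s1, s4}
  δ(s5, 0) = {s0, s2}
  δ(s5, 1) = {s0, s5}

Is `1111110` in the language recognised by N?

rejected

Start: {s3}
read 1: {}
The reachable set is empty and stays empty for the remaining 6 symbols.
Reachable ∩ accepting = {} — empty.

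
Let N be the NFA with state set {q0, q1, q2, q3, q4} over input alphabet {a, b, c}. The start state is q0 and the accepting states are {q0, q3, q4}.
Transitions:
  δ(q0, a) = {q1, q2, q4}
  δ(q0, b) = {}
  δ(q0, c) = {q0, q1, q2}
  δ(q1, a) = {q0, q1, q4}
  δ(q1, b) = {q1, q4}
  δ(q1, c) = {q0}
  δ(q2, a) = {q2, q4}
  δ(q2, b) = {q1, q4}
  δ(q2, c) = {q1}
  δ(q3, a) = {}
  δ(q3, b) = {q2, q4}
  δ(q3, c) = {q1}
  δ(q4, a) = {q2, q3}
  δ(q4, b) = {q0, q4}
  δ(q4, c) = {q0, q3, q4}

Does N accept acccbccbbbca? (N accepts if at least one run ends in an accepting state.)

Start: {q0}
read a: {q1, q2, q4}
read c: {q0, q1, q3, q4}
read c: {q0, q1, q2, q3, q4}
read c: {q0, q1, q2, q3, q4}
read b: {q0, q1, q2, q4}
read c: {q0, q1, q2, q3, q4}
read c: {q0, q1, q2, q3, q4}
read b: {q0, q1, q2, q4}
read b: {q0, q1, q4}
read b: {q0, q1, q4}
read c: {q0, q1, q2, q3, q4}
read a: {q0, q1, q2, q3, q4}
Reachable ∩ accepting = {q0, q3, q4} — nonempty.

accepted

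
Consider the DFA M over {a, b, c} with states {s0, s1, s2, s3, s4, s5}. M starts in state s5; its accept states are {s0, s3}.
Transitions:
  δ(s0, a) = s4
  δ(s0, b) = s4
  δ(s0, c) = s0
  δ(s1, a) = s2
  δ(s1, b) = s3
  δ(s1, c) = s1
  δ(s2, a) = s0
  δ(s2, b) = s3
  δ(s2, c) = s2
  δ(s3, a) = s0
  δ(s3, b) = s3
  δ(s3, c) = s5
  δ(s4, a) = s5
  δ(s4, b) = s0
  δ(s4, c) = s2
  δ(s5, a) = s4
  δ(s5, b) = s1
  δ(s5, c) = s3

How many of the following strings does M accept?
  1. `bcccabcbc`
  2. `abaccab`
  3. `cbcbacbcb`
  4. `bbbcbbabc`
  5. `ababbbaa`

`bcccabcbc`: rejected
`abaccab`: rejected
`cbcbacbcb`: rejected
`bbbcbbabc`: rejected
`ababbbaa`: rejected

0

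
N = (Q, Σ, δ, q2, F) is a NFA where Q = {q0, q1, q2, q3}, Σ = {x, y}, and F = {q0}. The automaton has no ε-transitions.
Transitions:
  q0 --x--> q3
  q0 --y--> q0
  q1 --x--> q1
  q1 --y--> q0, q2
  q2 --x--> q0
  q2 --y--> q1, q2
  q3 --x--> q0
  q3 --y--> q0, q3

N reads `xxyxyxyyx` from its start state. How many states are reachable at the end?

2

Start: {q2}
read x: {q0}
read x: {q3}
read y: {q0, q3}
read x: {q0, q3}
read y: {q0, q3}
read x: {q0, q3}
read y: {q0, q3}
read y: {q0, q3}
read x: {q0, q3}
Final reachable set {q0, q3} has 2 states.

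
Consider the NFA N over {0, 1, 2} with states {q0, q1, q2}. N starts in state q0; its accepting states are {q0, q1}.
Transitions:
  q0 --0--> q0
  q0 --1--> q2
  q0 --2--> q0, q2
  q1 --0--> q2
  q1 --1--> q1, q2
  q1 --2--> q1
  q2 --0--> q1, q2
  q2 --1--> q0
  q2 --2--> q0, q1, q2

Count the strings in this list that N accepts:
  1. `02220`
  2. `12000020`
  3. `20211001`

`02220`: accepted
`12000020`: accepted
`20211001`: accepted

3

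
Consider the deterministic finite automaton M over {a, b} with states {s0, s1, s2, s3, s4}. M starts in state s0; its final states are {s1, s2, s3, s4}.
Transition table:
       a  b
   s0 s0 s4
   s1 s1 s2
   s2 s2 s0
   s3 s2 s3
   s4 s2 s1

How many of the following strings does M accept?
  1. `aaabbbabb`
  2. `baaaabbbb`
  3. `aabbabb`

`aaabbbabb`: accepted
`baaaabbbb`: accepted
`aabbabb`: rejected

2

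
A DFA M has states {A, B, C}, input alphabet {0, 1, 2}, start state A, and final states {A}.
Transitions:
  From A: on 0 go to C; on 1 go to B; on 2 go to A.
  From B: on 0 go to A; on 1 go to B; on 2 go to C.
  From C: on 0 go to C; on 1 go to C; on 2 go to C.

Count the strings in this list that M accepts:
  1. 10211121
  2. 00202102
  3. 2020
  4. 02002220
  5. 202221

10211121: rejected
00202102: rejected
2020: rejected
02002220: rejected
202221: rejected

0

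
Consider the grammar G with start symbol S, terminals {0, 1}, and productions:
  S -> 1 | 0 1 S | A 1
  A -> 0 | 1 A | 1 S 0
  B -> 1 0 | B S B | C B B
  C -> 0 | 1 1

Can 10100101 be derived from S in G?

no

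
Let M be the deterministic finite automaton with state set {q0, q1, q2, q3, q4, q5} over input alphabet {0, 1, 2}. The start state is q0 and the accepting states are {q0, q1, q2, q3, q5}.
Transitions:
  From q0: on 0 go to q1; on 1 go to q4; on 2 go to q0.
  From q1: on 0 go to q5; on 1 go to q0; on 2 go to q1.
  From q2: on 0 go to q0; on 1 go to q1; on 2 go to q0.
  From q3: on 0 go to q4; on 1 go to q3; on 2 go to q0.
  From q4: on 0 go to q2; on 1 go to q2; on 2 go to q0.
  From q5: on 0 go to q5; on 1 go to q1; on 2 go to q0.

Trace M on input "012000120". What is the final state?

q0 --0--> q1
q1 --1--> q0
q0 --2--> q0
q0 --0--> q1
q1 --0--> q5
q5 --0--> q5
q5 --1--> q1
q1 --2--> q1
q1 --0--> q5

q5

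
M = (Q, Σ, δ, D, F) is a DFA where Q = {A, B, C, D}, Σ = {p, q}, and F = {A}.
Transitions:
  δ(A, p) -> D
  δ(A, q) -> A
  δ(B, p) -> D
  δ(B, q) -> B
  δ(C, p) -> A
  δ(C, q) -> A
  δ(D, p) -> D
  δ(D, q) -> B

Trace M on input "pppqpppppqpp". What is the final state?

D --p--> D
D --p--> D
D --p--> D
D --q--> B
B --p--> D
D --p--> D
D --p--> D
D --p--> D
D --p--> D
D --q--> B
B --p--> D
D --p--> D

D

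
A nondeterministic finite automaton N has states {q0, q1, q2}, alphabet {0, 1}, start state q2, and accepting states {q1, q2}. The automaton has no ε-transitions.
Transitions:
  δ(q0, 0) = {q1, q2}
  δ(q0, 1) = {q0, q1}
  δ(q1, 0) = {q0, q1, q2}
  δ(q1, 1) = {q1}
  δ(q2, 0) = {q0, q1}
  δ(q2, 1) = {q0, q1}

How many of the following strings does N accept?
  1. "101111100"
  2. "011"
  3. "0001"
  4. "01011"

4

"101111100": accepted
"011": accepted
"0001": accepted
"01011": accepted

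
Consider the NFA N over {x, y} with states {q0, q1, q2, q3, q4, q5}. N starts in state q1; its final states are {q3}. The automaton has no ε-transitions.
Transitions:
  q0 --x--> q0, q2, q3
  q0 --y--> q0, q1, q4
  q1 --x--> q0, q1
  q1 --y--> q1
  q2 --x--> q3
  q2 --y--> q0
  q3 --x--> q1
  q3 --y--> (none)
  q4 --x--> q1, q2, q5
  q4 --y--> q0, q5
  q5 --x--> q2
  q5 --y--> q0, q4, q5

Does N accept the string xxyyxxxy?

rejected

Start: {q1}
read x: {q0, q1}
read x: {q0, q1, q2, q3}
read y: {q0, q1, q4}
read y: {q0, q1, q4, q5}
read x: {q0, q1, q2, q3, q5}
read x: {q0, q1, q2, q3}
read x: {q0, q1, q2, q3}
read y: {q0, q1, q4}
Reachable ∩ accepting = {} — empty.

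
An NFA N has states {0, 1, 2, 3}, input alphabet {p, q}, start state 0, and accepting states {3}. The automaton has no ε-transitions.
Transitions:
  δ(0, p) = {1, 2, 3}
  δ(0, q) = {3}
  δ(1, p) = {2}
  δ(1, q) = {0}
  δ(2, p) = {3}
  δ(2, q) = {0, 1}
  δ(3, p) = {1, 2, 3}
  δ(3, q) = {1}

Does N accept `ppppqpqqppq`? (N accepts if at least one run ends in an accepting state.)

Start: {0}
read p: {1, 2, 3}
read p: {1, 2, 3}
read p: {1, 2, 3}
read p: {1, 2, 3}
read q: {0, 1}
read p: {1, 2, 3}
read q: {0, 1}
read q: {0, 3}
read p: {1, 2, 3}
read p: {1, 2, 3}
read q: {0, 1}
Reachable ∩ accepting = {} — empty.

rejected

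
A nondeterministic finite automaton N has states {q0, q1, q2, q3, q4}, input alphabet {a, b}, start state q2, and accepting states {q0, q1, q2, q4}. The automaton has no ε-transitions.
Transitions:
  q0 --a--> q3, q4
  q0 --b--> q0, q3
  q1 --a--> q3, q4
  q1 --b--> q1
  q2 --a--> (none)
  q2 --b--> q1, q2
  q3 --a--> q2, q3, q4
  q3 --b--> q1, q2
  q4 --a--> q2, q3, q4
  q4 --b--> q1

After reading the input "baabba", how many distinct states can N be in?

2

Start: {q2}
read b: {q1, q2}
read a: {q3, q4}
read a: {q2, q3, q4}
read b: {q1, q2}
read b: {q1, q2}
read a: {q3, q4}
Final reachable set {q3, q4} has 2 states.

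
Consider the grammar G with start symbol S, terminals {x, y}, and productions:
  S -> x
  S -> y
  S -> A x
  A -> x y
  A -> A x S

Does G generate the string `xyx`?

yes

S ⇒ Ax ⇒ xyx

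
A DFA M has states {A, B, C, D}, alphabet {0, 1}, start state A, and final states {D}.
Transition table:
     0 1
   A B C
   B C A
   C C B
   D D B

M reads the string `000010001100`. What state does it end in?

C

A --0--> B
B --0--> C
C --0--> C
C --0--> C
C --1--> B
B --0--> C
C --0--> C
C --0--> C
C --1--> B
B --1--> A
A --0--> B
B --0--> C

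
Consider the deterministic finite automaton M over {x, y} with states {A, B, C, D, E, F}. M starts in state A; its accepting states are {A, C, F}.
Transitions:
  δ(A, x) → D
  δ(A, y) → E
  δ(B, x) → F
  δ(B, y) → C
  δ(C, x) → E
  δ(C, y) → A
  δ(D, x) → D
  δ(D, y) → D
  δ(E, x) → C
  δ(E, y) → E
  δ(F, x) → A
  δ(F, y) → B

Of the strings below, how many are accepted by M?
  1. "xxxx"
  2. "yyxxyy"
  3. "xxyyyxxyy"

"xxxx": rejected
"yyxxyy": rejected
"xxyyyxxyy": rejected

0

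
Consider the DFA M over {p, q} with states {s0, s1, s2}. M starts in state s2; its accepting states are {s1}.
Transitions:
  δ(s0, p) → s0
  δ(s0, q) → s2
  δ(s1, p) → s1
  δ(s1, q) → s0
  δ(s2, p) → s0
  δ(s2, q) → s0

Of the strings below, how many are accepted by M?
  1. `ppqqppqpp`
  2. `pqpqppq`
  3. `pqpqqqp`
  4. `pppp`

`ppqqppqpp`: rejected
`pqpqppq`: rejected
`pqpqqqp`: rejected
`pppp`: rejected

0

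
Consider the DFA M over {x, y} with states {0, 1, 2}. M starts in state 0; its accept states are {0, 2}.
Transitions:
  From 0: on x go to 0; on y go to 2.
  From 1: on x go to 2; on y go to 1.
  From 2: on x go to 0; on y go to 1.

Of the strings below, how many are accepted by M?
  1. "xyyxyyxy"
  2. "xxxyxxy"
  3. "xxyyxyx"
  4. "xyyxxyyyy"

2

"xyyxyyxy": rejected
"xxxyxxy": accepted
"xxyyxyx": accepted
"xyyxxyyyy": rejected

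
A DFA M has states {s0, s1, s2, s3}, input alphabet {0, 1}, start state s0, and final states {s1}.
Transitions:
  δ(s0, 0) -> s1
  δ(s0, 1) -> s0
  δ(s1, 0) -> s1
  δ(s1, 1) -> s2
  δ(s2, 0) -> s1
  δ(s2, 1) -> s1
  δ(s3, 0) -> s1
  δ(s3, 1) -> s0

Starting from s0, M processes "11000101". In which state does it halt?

s2

s0 --1--> s0
s0 --1--> s0
s0 --0--> s1
s1 --0--> s1
s1 --0--> s1
s1 --1--> s2
s2 --0--> s1
s1 --1--> s2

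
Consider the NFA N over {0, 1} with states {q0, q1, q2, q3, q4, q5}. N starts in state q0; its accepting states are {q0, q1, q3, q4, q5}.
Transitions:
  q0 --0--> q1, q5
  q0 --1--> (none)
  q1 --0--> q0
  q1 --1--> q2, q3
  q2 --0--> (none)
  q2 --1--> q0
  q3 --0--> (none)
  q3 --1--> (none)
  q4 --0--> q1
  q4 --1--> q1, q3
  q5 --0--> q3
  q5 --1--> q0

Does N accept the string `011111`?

Start: {q0}
read 0: {q1, q5}
read 1: {q0, q2, q3}
read 1: {q0}
read 1: {}
The reachable set is empty and stays empty for the remaining 2 symbols.
Reachable ∩ accepting = {} — empty.

rejected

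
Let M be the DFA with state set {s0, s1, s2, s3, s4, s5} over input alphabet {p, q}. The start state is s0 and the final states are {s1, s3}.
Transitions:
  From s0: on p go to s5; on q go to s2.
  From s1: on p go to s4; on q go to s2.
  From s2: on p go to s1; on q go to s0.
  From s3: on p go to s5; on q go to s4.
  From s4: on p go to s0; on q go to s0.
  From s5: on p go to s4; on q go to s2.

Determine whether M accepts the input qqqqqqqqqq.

s0 --q--> s2
s2 --q--> s0
s0 --q--> s2
s2 --q--> s0
s0 --q--> s2
s2 --q--> s0
s0 --q--> s2
s2 --q--> s0
s0 --q--> s2
s2 --q--> s0
End in state s0, which is not an accepting state.

rejected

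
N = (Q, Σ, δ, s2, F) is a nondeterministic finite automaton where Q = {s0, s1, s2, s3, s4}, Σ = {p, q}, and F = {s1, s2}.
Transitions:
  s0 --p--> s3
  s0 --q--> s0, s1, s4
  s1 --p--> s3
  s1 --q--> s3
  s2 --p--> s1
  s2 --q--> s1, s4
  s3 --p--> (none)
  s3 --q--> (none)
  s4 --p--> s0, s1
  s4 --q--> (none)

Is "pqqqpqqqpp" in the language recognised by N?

rejected

Start: {s2}
read p: {s1}
read q: {s3}
read q: {}
The reachable set is empty and stays empty for the remaining 7 symbols.
Reachable ∩ accepting = {} — empty.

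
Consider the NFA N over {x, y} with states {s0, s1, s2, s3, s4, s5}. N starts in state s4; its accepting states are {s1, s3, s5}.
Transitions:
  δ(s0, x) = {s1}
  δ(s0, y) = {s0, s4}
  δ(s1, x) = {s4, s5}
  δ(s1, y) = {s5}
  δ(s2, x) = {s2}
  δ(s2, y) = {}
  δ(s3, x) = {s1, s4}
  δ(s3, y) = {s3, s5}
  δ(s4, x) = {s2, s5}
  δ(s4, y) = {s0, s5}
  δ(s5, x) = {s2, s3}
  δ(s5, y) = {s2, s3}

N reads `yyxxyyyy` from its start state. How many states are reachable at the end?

Start: {s4}
read y: {s0, s5}
read y: {s0, s2, s3, s4}
read x: {s1, s2, s4, s5}
read x: {s2, s3, s4, s5}
read y: {s0, s2, s3, s5}
read y: {s0, s2, s3, s4, s5}
read y: {s0, s2, s3, s4, s5}
read y: {s0, s2, s3, s4, s5}
Final reachable set {s0, s2, s3, s4, s5} has 5 states.

5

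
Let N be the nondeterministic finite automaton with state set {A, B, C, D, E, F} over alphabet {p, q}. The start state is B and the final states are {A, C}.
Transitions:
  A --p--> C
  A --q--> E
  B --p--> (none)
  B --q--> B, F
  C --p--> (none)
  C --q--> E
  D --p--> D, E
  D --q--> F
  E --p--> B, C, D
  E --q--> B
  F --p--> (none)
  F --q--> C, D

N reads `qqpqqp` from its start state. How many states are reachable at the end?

2

Start: {B}
read q: {B, F}
read q: {B, C, D, F}
read p: {D, E}
read q: {B, F}
read q: {B, C, D, F}
read p: {D, E}
Final reachable set {D, E} has 2 states.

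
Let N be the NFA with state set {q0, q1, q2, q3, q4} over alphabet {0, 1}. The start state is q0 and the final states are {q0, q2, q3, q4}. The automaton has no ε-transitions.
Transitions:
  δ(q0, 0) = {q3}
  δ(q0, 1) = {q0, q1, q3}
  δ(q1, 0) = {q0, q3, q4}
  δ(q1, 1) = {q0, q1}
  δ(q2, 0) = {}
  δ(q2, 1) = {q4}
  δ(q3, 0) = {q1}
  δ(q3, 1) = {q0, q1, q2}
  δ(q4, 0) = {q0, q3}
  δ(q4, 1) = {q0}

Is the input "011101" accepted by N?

Start: {q0}
read 0: {q3}
read 1: {q0, q1, q2}
read 1: {q0, q1, q3, q4}
read 1: {q0, q1, q2, q3}
read 0: {q0, q1, q3, q4}
read 1: {q0, q1, q2, q3}
Reachable ∩ accepting = {q0, q2, q3} — nonempty.

accepted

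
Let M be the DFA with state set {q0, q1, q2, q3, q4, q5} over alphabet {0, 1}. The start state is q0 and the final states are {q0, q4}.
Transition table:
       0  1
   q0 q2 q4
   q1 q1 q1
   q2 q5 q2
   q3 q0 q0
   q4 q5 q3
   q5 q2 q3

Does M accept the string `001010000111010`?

q0 --0--> q2
q2 --0--> q5
q5 --1--> q3
q3 --0--> q0
q0 --1--> q4
q4 --0--> q5
q5 --0--> q2
q2 --0--> q5
q5 --0--> q2
q2 --1--> q2
q2 --1--> q2
q2 --1--> q2
q2 --0--> q5
q5 --1--> q3
q3 --0--> q0
End in state q0, which is an accepting state.

accepted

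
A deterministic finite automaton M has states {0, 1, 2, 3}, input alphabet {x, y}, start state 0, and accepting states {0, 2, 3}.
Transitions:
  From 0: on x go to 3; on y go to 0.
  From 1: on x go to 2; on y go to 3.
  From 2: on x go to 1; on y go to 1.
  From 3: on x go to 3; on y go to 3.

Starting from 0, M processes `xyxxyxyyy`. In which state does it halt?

3

0 --x--> 3
3 --y--> 3
3 --x--> 3
3 --x--> 3
3 --y--> 3
3 --x--> 3
3 --y--> 3
3 --y--> 3
3 --y--> 3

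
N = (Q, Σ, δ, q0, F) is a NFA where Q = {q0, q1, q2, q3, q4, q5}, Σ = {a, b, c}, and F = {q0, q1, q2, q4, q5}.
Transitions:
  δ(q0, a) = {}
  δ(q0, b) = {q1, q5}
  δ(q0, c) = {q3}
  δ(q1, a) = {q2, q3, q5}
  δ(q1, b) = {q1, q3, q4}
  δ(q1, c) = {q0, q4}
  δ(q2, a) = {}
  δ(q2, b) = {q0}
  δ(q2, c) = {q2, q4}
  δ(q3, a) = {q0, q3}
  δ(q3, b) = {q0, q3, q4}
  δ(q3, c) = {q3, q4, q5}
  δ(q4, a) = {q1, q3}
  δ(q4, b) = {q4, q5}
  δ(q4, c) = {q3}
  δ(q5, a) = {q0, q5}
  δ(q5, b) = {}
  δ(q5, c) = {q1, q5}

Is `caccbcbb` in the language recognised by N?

accepted

Start: {q0}
read c: {q3}
read a: {q0, q3}
read c: {q3, q4, q5}
read c: {q1, q3, q4, q5}
read b: {q0, q1, q3, q4, q5}
read c: {q0, q1, q3, q4, q5}
read b: {q0, q1, q3, q4, q5}
read b: {q0, q1, q3, q4, q5}
Reachable ∩ accepting = {q0, q1, q4, q5} — nonempty.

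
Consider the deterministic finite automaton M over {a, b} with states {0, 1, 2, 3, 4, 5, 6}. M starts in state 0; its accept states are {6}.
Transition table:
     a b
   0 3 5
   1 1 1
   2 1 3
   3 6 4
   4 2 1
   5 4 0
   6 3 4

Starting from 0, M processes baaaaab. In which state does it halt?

0 --b--> 5
5 --a--> 4
4 --a--> 2
2 --a--> 1
1 --a--> 1
1 --a--> 1
1 --b--> 1

1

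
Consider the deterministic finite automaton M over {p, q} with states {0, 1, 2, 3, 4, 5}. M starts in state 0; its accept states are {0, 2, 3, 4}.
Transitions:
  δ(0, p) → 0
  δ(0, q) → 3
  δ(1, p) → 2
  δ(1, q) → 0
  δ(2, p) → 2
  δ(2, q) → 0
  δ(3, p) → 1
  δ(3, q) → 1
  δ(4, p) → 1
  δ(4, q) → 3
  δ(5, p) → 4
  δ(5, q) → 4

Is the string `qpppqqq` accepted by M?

0 --q--> 3
3 --p--> 1
1 --p--> 2
2 --p--> 2
2 --q--> 0
0 --q--> 3
3 --q--> 1
End in state 1, which is not an accepting state.

rejected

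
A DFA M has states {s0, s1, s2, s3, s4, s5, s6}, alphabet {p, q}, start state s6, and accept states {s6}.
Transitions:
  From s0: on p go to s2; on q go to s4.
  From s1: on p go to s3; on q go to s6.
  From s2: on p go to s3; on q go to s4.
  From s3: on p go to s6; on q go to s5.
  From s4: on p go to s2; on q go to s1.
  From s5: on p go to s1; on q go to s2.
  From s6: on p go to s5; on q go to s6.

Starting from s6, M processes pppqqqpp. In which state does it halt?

s6 --p--> s5
s5 --p--> s1
s1 --p--> s3
s3 --q--> s5
s5 --q--> s2
s2 --q--> s4
s4 --p--> s2
s2 --p--> s3

s3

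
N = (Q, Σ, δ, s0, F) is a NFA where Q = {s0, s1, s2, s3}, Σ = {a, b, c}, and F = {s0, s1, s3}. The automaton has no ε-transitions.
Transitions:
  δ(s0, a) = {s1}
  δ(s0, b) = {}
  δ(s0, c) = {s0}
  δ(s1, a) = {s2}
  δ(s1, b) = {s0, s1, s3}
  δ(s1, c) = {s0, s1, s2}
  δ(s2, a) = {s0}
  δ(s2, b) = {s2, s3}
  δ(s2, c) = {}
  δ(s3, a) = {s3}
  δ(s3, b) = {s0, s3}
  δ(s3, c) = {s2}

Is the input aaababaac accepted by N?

Start: {s0}
read a: {s1}
read a: {s2}
read a: {s0}
read b: {}
The reachable set is empty and stays empty for the remaining 5 symbols.
Reachable ∩ accepting = {} — empty.

rejected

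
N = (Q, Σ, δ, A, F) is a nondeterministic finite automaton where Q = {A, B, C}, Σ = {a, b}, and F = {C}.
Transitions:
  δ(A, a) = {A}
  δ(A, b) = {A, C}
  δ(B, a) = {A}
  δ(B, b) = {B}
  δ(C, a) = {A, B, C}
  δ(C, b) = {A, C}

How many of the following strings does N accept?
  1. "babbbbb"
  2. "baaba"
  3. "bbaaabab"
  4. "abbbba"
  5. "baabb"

5

"babbbbb": accepted
"baaba": accepted
"bbaaabab": accepted
"abbbba": accepted
"baabb": accepted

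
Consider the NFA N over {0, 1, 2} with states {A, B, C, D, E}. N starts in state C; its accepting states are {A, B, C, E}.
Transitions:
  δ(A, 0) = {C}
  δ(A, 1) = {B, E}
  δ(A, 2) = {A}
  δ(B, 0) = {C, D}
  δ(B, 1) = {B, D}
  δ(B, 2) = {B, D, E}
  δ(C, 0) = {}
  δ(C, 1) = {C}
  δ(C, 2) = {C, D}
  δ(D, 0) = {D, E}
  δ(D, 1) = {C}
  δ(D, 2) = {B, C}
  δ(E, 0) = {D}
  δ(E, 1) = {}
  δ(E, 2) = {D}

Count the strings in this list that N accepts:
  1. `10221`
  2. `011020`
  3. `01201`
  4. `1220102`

`10221`: rejected
`011020`: rejected
`01201`: rejected
`1220102`: rejected

0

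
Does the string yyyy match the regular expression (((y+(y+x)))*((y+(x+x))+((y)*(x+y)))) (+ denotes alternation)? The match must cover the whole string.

Split as ε·yyyy: ((y+(y+x)))* matches ε and ((y+(x+x))+((y)*(x+y))) matches yyyy.

yes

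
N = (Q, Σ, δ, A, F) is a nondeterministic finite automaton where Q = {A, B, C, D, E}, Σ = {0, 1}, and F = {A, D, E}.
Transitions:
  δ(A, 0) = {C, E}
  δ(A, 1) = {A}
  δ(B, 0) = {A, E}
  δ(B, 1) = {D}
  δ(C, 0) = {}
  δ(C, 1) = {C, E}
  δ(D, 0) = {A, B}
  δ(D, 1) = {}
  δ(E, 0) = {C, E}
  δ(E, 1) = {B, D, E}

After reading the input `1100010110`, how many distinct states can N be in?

4

Start: {A}
read 1: {A}
read 1: {A}
read 0: {C, E}
read 0: {C, E}
read 0: {C, E}
read 1: {B, C, D, E}
read 0: {A, B, C, E}
read 1: {A, B, C, D, E}
read 1: {A, B, C, D, E}
read 0: {A, B, C, E}
Final reachable set {A, B, C, E} has 4 states.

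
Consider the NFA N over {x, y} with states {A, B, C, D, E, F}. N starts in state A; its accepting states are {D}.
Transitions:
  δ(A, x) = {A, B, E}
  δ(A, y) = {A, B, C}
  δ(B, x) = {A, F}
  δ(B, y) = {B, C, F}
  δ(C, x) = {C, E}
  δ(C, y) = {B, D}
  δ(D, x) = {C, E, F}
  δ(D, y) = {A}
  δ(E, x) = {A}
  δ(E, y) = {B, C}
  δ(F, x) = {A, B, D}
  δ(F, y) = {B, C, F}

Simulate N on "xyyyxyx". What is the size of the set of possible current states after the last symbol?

6

Start: {A}
read x: {A, B, E}
read y: {A, B, C, F}
read y: {A, B, C, D, F}
read y: {A, B, C, D, F}
read x: {A, B, C, D, E, F}
read y: {A, B, C, D, F}
read x: {A, B, C, D, E, F}
Final reachable set {A, B, C, D, E, F} has 6 states.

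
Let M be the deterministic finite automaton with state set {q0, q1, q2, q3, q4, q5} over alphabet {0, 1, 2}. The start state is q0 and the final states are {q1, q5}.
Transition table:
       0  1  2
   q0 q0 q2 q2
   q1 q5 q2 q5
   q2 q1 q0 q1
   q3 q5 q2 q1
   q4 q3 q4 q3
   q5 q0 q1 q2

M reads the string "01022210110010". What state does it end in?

q0 --0--> q0
q0 --1--> q2
q2 --0--> q1
q1 --2--> q5
q5 --2--> q2
q2 --2--> q1
q1 --1--> q2
q2 --0--> q1
q1 --1--> q2
q2 --1--> q0
q0 --0--> q0
q0 --0--> q0
q0 --1--> q2
q2 --0--> q1

q1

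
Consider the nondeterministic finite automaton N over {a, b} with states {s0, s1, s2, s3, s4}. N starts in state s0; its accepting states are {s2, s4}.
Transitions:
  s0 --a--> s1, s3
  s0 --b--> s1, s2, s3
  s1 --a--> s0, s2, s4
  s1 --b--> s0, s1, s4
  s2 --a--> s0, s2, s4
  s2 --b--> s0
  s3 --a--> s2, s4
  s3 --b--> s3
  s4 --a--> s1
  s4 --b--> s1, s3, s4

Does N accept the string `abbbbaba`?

accepted

Start: {s0}
read a: {s1, s3}
read b: {s0, s1, s3, s4}
read b: {s0, s1, s2, s3, s4}
read b: {s0, s1, s2, s3, s4}
read b: {s0, s1, s2, s3, s4}
read a: {s0, s1, s2, s3, s4}
read b: {s0, s1, s2, s3, s4}
read a: {s0, s1, s2, s3, s4}
Reachable ∩ accepting = {s2, s4} — nonempty.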